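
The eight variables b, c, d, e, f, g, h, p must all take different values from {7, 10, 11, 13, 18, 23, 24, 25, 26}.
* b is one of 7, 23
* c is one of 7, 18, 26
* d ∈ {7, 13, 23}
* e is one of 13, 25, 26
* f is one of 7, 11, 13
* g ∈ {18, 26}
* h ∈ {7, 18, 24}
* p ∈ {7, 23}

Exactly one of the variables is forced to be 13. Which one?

d

The 8 variables together cover exactly {7, 11, 13, 18, 23, 24, 25, 26} — 8 values for 8 variables — and 11 appears only in f's list, so f = 11.
The 7 still-open variables draw from only 7 values {7, 13, 18, 23, 24, 25, 26}, so each is used; only h can be 24, hence h = 24.
The 6 still-open variables together cover exactly {7, 13, 18, 23, 25, 26} — 6 values for 6 variables — and 25 appears only in e's list, so e = 25.
Among the 5 still-open variables, 13 fits only d (and all 5 values in {7, 13, 18, 23, 26} must be used), so d = 13.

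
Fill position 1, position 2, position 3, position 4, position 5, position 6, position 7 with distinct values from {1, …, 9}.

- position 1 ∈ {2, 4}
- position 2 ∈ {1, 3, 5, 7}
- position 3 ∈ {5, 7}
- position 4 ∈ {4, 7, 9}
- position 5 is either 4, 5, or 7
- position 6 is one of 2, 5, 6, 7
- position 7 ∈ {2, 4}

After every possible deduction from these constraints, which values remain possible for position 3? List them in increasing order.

position 1 and position 7 share exactly the 2 values {2, 4}; by pigeonhole those values go to them, so strike 2, 4 from position 4, position 5, position 6.
position 3 and position 5 between them cover only {5, 7} — a naked pair. Remove those values from position 2, position 4, position 6.
That leaves position 4 = 9.
position 6's domain is down to {6}, so position 6 = 6.
No further eliminations apply; position 3 can still be any of 5, 7.

5, 7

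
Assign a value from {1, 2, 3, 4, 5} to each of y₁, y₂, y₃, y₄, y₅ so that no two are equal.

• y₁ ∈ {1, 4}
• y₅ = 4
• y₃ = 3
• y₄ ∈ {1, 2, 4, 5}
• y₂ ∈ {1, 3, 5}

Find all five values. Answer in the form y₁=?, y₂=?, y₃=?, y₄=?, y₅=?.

y₃'s domain is down to {3}, so y₃ = 3. Strike 3 from y₂.
y₅ has just one choice, so y₅ = 4. Remove 4 from y₁, y₄.
y₁ has just one choice, so y₁ = 1. Remove 1 from y₂, y₄.
y₂'s domain is down to {5}, so y₂ = 5. So y₄ can't be 5.
y₄'s domain is down to {2}, so y₄ = 2.

y₁=1, y₂=5, y₃=3, y₄=2, y₅=4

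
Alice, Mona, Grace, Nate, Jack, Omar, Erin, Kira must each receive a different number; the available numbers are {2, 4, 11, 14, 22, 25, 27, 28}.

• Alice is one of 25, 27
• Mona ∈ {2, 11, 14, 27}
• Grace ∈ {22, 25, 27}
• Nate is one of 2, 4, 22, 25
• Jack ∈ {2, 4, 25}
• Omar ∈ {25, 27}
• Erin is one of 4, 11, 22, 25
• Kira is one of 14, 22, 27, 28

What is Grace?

Among the 8 variables, 28 fits only Kira (and all 8 values in {2, 4, 11, 14, 22, 25, 27, 28} must be used), so Kira = 28.
The 7 still-open variables together cover exactly {2, 4, 11, 14, 22, 25, 27} — 7 values for 7 variables — and 14 appears only in Mona's list, so Mona = 14.
Among the 6 still-open variables, 11 fits only Erin (and all 6 values in {2, 4, 11, 22, 25, 27} must be used), so Erin = 11.
The 2 variables Alice and Omar are confined to {25, 27}, which locks those values in; drop them from Grace, Nate, Jack.
So Grace = 22.

22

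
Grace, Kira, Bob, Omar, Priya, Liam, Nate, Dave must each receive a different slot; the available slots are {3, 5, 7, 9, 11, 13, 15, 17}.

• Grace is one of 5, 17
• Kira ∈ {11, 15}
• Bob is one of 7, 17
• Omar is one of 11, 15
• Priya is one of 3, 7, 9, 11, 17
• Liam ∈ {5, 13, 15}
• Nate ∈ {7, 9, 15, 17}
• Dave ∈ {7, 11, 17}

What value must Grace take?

5

Among the 8 variables, 3 fits only Priya (and all 8 values in {3, 5, 7, 9, 11, 13, 15, 17} must be used), so Priya = 3.
The 7 still-open variables draw from only 7 values {5, 7, 9, 11, 13, 15, 17}, so each is used; only Nate can be 9, hence Nate = 9.
The 6 still-open variables draw from only 6 values {5, 7, 11, 13, 15, 17}, so each is used; only Liam can be 13, hence Liam = 13.
Among the 5 still-open variables, 5 fits only Grace (and all 5 values in {5, 7, 11, 15, 17} must be used), so Grace = 5.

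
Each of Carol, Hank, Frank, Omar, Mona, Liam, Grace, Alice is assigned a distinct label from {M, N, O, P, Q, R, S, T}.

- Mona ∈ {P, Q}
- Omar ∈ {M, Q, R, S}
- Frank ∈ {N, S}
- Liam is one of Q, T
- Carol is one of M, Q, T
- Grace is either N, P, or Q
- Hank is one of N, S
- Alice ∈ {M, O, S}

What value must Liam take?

T

The 8 variables draw from only 8 values {M, N, O, P, Q, R, S, T}, so each is used; only Alice can be O, hence Alice = O.
Among the 7 still-open variables, R fits only Omar (and all 7 values in {M, N, P, Q, R, S, T} must be used), so Omar = R.
The 6 still-open variables together cover exactly {M, N, P, Q, S, T} — 6 values for 6 variables — and M appears only in Carol's list, so Carol = M.
The 5 still-open variables draw from only 5 values {N, P, Q, S, T}, so each is used; only Liam can be T, hence Liam = T.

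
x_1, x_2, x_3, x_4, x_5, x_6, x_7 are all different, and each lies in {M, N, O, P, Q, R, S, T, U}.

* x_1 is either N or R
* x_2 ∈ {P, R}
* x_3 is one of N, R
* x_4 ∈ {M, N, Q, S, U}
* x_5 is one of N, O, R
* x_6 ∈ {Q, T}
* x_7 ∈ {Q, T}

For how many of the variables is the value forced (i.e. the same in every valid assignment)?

2

x_1 and x_3 between them cover only {N, R} — a naked pair. Remove those values from x_2, x_4, x_5.
x_2's domain is down to {P}, so x_2 = P.
x_5's domain is down to {O}, so x_5 = O.
x_6 and x_7 share exactly the 2 values {Q, T}; by pigeonhole those values go to them, so strike Q, T from x_4.
Determined: x_2=P, x_5=O. The other variables each still have more than one consistent value. That makes 2.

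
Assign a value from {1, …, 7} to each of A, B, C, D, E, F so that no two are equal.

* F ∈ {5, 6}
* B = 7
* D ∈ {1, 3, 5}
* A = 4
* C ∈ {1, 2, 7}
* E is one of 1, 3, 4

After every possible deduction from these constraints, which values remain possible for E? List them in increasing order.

1, 3

A must be 4 (only option left). Strike 4 from E.
B has just one choice, so B = 7. So C can't be 7.
No further eliminations apply; E can still be any of 1, 3.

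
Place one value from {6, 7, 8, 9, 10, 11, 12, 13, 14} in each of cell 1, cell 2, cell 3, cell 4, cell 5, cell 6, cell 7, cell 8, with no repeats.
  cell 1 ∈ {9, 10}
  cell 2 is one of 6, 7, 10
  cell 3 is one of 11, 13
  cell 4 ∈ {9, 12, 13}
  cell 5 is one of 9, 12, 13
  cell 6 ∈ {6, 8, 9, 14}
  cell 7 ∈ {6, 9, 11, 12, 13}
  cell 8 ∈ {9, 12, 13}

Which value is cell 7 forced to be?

The 3 variables cell 4, cell 5, cell 8 are confined to {9, 12, 13}, which locks those values in; drop them from cell 1, cell 3, cell 6, cell 7.
cell 1 must be 10 (only option left). Remove 10 from cell 2.
That leaves cell 3 = 11. Remove 11 from cell 7.
So cell 7 = 6.

6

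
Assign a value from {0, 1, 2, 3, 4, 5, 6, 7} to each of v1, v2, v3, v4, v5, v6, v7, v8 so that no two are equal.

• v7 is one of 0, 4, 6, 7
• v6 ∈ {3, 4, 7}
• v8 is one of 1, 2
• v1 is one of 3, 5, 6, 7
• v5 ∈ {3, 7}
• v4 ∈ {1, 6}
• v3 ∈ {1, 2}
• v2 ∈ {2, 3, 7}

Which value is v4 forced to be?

6

The 8 variables together cover exactly {0, 1, 2, 3, 4, 5, 6, 7} — 8 values for 8 variables — and 0 appears only in v7's list, so v7 = 0.
The 7 still-open variables together cover exactly {1, 2, 3, 4, 5, 6, 7} — 7 values for 7 variables — and 4 appears only in v6's list, so v6 = 4.
The 6 still-open variables together cover exactly {1, 2, 3, 5, 6, 7} — 6 values for 6 variables — and 5 appears only in v1's list, so v1 = 5.
The 5 still-open variables together cover exactly {1, 2, 3, 6, 7} — 5 values for 5 variables — and 6 appears only in v4's list, so v4 = 6.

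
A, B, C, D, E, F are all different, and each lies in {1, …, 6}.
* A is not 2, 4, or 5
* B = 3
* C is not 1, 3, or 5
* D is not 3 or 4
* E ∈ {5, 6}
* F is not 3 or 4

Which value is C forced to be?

4

B's domain is down to {3}, so B = 3. Strike 3 from A.
The 5 still-open variables draw from only 5 values {1, 2, 4, 5, 6}, so each is used; only C can be 4, hence C = 4.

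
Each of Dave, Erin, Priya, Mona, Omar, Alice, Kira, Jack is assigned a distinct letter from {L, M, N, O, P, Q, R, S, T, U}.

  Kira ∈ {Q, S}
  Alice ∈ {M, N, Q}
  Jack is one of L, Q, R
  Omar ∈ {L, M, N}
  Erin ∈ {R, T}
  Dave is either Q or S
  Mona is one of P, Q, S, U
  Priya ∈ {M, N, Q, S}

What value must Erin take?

Dave and Kira share exactly the 2 values {Q, S}; by pigeonhole those values go to them, so strike Q, S from Priya, Mona, Alice, Jack.
Priya and Alice between them cover only {M, N} — a naked pair. Remove those values from Omar.
That leaves Omar = L. So Jack can't be L.
Jack has just one choice, so Jack = R. So Erin can't be R.
So Erin = T.

T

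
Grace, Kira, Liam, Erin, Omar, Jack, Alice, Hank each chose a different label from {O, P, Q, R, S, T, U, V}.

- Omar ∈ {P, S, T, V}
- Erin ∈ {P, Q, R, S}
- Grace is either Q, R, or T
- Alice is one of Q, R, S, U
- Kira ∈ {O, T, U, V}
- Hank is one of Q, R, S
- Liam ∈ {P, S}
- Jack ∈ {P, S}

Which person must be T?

The 8 variables draw from only 8 values {O, P, Q, R, S, T, U, V}, so each is used; only Kira can be O, hence Kira = O.
The 7 still-open variables draw from only 7 values {P, Q, R, S, T, U, V}, so each is used; only Alice can be U, hence Alice = U.
The 6 still-open variables together cover exactly {P, Q, R, S, T, V} — 6 values for 6 variables — and V appears only in Omar's list, so Omar = V.
The 5 still-open variables draw from only 5 values {P, Q, R, S, T}, so each is used; only Grace can be T, hence Grace = T.

Grace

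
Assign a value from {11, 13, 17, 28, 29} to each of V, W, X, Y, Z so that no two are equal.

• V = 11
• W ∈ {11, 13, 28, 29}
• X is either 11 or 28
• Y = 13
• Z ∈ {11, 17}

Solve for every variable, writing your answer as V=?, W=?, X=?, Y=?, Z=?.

V=11, W=29, X=28, Y=13, Z=17

V must be 11 (only option left). So W, X, Z can't be 11.
X has just one choice, so X = 28. Eliminate 28 elsewhere: W.
Y has just one choice, so Y = 13. Strike 13 from W.
Z must be 17 (only option left).
W has just one choice, so W = 29.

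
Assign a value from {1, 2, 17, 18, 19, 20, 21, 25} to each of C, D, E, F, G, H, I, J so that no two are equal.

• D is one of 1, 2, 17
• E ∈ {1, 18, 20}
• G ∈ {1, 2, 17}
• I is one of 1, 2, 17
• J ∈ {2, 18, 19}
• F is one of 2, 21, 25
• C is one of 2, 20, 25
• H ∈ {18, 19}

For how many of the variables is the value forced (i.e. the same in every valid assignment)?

3

The 8 variables together cover exactly {1, 2, 17, 18, 19, 20, 21, 25} — 8 values for 8 variables — and 21 appears only in F's list, so F = 21.
The 7 still-open variables together cover exactly {1, 2, 17, 18, 19, 20, 25} — 7 values for 7 variables — and 25 appears only in C's list, so C = 25.
Among the 6 still-open variables, 20 fits only E (and all 6 values in {1, 2, 17, 18, 19, 20} must be used), so E = 20.
D, G, I between them cover only {1, 2, 17} — a naked triple. Remove those values from J.
Determined: C=25, E=20, F=21. The other variables each still have more than one consistent value. That makes 3.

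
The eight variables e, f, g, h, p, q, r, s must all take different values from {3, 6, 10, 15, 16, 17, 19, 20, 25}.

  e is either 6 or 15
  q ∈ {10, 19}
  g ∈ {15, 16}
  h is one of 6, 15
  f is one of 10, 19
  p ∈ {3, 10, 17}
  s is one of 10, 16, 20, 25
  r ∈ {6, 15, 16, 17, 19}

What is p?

e and h share exactly the 2 values {6, 15}; by pigeonhole those values go to them, so strike 6, 15 from g, r.
g must be 16 (only option left). Remove 16 from r, s.
f and q between them cover only {10, 19} — a naked pair. Remove those values from p, r, s.
r must be 17 (only option left). So p can't be 17.
So p = 3.

3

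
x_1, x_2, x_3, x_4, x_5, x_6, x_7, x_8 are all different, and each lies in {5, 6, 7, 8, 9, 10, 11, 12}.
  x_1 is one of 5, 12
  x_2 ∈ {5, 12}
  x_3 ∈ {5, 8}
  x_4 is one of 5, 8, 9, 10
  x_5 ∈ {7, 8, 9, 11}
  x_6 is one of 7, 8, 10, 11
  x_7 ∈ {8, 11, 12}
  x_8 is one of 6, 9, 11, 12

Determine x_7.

The 8 variables together cover exactly {5, 6, 7, 8, 9, 10, 11, 12} — 8 values for 8 variables — and 6 appears only in x_8's list, so x_8 = 6.
x_1 and x_2 between them cover only {5, 12} — a naked pair. Remove those values from x_3, x_4, x_7.
x_3's domain is down to {8}, so x_3 = 8. Remove 8 from x_4, x_5, x_6, x_7.
So x_7 = 11.

11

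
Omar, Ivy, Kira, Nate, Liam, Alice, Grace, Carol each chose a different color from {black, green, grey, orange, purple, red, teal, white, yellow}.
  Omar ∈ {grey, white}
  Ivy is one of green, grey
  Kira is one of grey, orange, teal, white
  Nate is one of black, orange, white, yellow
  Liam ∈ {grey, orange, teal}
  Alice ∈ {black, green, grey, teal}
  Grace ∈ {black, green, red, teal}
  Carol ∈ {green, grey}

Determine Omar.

white

The 8 variables draw from only 8 values {black, green, grey, orange, red, teal, white, yellow}, so each is used; only Grace can be red, hence Grace = red.
The 7 still-open variables draw from only 7 values {black, green, grey, orange, teal, white, yellow}, so each is used; only Nate can be yellow, hence Nate = yellow.
The 6 still-open variables draw from only 6 values {black, green, grey, orange, teal, white}, so each is used; only Alice can be black, hence Alice = black.
The 2 variables Ivy and Carol are confined to {green, grey}, which locks those values in; drop them from Omar, Kira, Liam.
So Omar = white.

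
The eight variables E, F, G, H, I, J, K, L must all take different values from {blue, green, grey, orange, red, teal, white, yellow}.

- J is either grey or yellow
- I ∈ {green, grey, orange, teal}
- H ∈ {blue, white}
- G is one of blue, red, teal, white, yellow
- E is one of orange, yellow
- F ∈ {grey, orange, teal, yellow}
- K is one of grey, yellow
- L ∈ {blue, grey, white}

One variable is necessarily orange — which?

Among the 8 variables, green fits only I (and all 8 values in {blue, green, grey, orange, red, teal, white, yellow} must be used), so I = green.
The 7 still-open variables together cover exactly {blue, grey, orange, red, teal, white, yellow} — 7 values for 7 variables — and red appears only in G's list, so G = red.
Among the 6 still-open variables, teal fits only F (and all 6 values in {blue, grey, orange, teal, white, yellow} must be used), so F = teal.
The 5 still-open variables draw from only 5 values {blue, grey, orange, white, yellow}, so each is used; only E can be orange, hence E = orange.

E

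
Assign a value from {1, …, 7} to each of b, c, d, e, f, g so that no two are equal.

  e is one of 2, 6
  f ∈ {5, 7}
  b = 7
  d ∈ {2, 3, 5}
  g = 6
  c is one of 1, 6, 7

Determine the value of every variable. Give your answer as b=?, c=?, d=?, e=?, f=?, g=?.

b's domain is down to {7}, so b = 7. Remove 7 from c, f.
That leaves f = 5. So d can't be 5.
g must be 6 (only option left). Remove 6 from c, e.
c has just one choice, so c = 1.
e must be 2 (only option left). Strike 2 from d.
d has just one choice, so d = 3.

b=7, c=1, d=3, e=2, f=5, g=6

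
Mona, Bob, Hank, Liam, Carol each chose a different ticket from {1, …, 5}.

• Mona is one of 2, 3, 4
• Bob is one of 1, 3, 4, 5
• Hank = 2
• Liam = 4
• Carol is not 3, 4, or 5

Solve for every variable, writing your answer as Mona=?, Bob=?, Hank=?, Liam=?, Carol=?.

Mona=3, Bob=5, Hank=2, Liam=4, Carol=1

Hank must be 2 (only option left). Eliminate 2 elsewhere: Mona, Carol.
Liam has just one choice, so Liam = 4. Remove 4 from Mona, Bob.
Carol has just one choice, so Carol = 1. So Bob can't be 1.
That leaves Mona = 3. So Bob can't be 3.
Bob has just one choice, so Bob = 5.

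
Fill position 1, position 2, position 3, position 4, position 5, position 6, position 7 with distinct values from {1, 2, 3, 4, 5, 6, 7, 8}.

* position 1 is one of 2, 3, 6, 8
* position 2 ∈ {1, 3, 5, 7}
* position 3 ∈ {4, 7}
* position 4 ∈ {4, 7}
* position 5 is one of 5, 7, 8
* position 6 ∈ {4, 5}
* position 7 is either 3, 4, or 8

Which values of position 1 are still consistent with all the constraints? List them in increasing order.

2, 6

position 3 and position 4 share exactly the 2 values {4, 7}; by pigeonhole those values go to them, so strike 4, 7 from position 2, position 5, position 6, position 7.
position 6's domain is down to {5}, so position 6 = 5. So position 2, position 5 can't be 5.
position 5's domain is down to {8}, so position 5 = 8. Remove 8 from position 1, position 7.
That leaves position 7 = 3. Eliminate 3 elsewhere: position 1, position 2.
position 2 must be 1 (only option left).
No further eliminations apply; position 1 can still be any of 2, 6.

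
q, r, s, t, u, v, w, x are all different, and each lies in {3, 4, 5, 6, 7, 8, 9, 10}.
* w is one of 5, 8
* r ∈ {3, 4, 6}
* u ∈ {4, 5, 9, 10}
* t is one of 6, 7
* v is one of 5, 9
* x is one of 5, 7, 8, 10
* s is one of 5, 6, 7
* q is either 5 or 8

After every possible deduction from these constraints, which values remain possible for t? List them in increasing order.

The 8 variables draw from only 8 values {3, 4, 5, 6, 7, 8, 9, 10}, so each is used; only r can be 3, hence r = 3.
Among the 7 still-open variables, 4 fits only u (and all 7 values in {4, 5, 6, 7, 8, 9, 10} must be used), so u = 4.
The 6 still-open variables draw from only 6 values {5, 6, 7, 8, 9, 10}, so each is used; only v can be 9, hence v = 9.
Among the 5 still-open variables, 10 fits only x (and all 5 values in {5, 6, 7, 8, 10} must be used), so x = 10.
q and w between them cover only {5, 8} — a naked pair. Remove those values from s.
No further eliminations apply; t can still be any of 6, 7.

6, 7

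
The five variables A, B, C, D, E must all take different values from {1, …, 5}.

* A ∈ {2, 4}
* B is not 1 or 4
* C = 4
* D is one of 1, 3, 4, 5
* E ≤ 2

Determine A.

C's domain is down to {4}, so C = 4. So A, D can't be 4.
So A = 2.

2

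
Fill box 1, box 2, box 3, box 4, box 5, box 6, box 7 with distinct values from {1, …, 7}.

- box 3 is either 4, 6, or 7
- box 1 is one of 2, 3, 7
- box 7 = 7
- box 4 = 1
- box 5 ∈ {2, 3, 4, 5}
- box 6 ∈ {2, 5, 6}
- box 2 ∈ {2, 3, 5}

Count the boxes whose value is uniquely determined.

2

box 4 must be 1 (only option left).
box 7 has just one choice, so box 7 = 7. Eliminate 7 elsewhere: box 1, box 3.
Determined: box 4=1, box 7=7. The other boxes each still have more than one consistent value. That makes 2.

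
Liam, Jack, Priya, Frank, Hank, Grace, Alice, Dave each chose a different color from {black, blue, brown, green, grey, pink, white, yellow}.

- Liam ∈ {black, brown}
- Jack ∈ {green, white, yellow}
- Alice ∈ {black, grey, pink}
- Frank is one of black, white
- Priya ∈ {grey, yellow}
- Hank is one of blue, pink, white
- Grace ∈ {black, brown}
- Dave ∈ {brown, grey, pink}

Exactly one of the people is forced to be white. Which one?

Frank

Among the 8 variables, blue fits only Hank (and all 8 values in {black, blue, brown, green, grey, pink, white, yellow} must be used), so Hank = blue.
The 7 still-open variables together cover exactly {black, brown, green, grey, pink, white, yellow} — 7 values for 7 variables — and green appears only in Jack's list, so Jack = green.
The 6 still-open variables together cover exactly {black, brown, grey, pink, white, yellow} — 6 values for 6 variables — and white appears only in Frank's list, so Frank = white.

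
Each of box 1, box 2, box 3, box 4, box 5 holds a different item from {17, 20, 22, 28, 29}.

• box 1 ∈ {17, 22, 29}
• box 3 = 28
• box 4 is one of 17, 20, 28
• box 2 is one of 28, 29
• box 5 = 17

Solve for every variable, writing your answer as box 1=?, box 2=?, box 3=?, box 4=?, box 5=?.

box 1=22, box 2=29, box 3=28, box 4=20, box 5=17

box 3's domain is down to {28}, so box 3 = 28. Eliminate 28 elsewhere: box 2, box 4.
That leaves box 5 = 17. Remove 17 from box 1, box 4.
That leaves box 2 = 29. So box 1 can't be 29.
box 4 must be 20 (only option left).
box 1's domain is down to {22}, so box 1 = 22.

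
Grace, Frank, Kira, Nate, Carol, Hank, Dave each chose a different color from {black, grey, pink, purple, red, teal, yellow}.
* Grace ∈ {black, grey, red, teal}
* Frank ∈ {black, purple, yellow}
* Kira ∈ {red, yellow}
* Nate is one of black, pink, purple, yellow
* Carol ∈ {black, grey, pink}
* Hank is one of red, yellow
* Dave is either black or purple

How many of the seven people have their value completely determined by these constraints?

3

Among the 7 variables, teal fits only Grace (and all 7 values in {black, grey, pink, purple, red, teal, yellow} must be used), so Grace = teal.
Among the 6 still-open variables, grey fits only Carol (and all 6 values in {black, grey, pink, purple, red, yellow} must be used), so Carol = grey.
The 5 still-open variables draw from only 5 values {black, pink, purple, red, yellow}, so each is used; only Nate can be pink, hence Nate = pink.
Kira and Hank share exactly the 2 values {red, yellow}; by pigeonhole those values go to them, so strike red, yellow from Frank.
Determined: Grace=teal, Nate=pink, Carol=grey. The other people each still have more than one consistent value. That makes 3.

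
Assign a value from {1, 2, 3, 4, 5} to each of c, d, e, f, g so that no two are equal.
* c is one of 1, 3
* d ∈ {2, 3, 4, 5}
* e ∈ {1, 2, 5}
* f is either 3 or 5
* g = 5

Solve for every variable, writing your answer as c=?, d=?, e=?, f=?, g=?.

g must be 5 (only option left). Strike 5 from d, e, f.
f must be 3 (only option left). Remove 3 from c, d.
c must be 1 (only option left). Remove 1 from e.
e must be 2 (only option left). Strike 2 from d.
That leaves d = 4.

c=1, d=4, e=2, f=3, g=5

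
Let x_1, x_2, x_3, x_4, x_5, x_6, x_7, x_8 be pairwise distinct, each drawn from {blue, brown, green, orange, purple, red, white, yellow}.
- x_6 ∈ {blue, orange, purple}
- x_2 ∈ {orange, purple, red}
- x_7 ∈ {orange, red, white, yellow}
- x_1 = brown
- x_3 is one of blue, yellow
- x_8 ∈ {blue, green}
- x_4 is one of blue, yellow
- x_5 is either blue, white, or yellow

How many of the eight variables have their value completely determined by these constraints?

3

x_1 must be brown (only option left).
The 7 still-open variables together cover exactly {blue, green, orange, purple, red, white, yellow} — 7 values for 7 variables — and green appears only in x_8's list, so x_8 = green.
x_3 and x_4 share exactly the 2 values {blue, yellow}; by pigeonhole those values go to them, so strike blue, yellow from x_5, x_6, x_7.
That leaves x_5 = white. Eliminate white elsewhere: x_7.
Determined: x_1=brown, x_5=white, x_8=green. The other variables each still have more than one consistent value. That makes 3.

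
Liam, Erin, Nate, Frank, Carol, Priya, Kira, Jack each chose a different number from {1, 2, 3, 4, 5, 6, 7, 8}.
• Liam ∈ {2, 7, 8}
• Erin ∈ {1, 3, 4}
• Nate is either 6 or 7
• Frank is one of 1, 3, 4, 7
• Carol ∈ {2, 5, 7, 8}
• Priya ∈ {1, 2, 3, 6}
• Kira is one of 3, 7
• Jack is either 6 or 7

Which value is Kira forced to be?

3

The 8 variables draw from only 8 values {1, 2, 3, 4, 5, 6, 7, 8}, so each is used; only Carol can be 5, hence Carol = 5.
Among the 7 still-open variables, 8 fits only Liam (and all 7 values in {1, 2, 3, 4, 6, 7, 8} must be used), so Liam = 8.
The 6 still-open variables together cover exactly {1, 2, 3, 4, 6, 7} — 6 values for 6 variables — and 2 appears only in Priya's list, so Priya = 2.
Nate and Jack between them cover only {6, 7} — a naked pair. Remove those values from Frank, Kira.
So Kira = 3.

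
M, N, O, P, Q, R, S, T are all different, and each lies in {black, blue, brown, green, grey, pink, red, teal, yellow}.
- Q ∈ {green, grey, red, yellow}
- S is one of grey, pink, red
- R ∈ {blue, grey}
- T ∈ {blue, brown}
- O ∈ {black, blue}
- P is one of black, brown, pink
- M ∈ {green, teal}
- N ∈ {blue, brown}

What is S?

red

N and T share exactly the 2 values {blue, brown}; by pigeonhole those values go to them, so strike blue, brown from O, P, R.
O has just one choice, so O = black. Eliminate black elsewhere: P.
That leaves P = pink. So S can't be pink.
R's domain is down to {grey}, so R = grey. So Q, S can't be grey.
So S = red.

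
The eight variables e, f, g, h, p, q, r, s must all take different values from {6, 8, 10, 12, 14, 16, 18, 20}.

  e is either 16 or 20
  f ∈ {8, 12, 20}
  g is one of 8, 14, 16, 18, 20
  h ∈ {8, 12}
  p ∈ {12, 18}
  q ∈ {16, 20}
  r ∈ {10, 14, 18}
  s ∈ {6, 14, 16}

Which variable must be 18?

p

The 8 variables draw from only 8 values {6, 8, 10, 12, 14, 16, 18, 20}, so each is used; only s can be 6, hence s = 6.
Among the 7 still-open variables, 10 fits only r (and all 7 values in {8, 10, 12, 14, 16, 18, 20} must be used), so r = 10.
The 6 still-open variables draw from only 6 values {8, 12, 14, 16, 18, 20}, so each is used; only g can be 14, hence g = 14.
The 5 still-open variables draw from only 5 values {8, 12, 16, 18, 20}, so each is used; only p can be 18, hence p = 18.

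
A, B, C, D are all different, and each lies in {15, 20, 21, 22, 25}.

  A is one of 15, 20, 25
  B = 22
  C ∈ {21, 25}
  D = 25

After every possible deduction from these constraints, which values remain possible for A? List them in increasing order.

15, 20

B must be 22 (only option left).
D has just one choice, so D = 25. Remove 25 from A, C.
C has just one choice, so C = 21.
No further eliminations apply; A can still be any of 15, 20.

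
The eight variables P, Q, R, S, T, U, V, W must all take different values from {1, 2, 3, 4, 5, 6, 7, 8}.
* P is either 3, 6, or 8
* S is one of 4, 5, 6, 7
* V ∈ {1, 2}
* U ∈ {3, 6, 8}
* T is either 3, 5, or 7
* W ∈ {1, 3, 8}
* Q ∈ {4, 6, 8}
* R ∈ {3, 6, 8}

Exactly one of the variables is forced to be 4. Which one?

Q

Among the 8 variables, 2 fits only V (and all 8 values in {1, 2, 3, 4, 5, 6, 7, 8} must be used), so V = 2.
The 7 still-open variables draw from only 7 values {1, 3, 4, 5, 6, 7, 8}, so each is used; only W can be 1, hence W = 1.
P, R, U share exactly the 3 values {3, 6, 8}; by pigeonhole those values go to them, so strike 3, 6, 8 from Q, S, T.
So 4 goes to Q.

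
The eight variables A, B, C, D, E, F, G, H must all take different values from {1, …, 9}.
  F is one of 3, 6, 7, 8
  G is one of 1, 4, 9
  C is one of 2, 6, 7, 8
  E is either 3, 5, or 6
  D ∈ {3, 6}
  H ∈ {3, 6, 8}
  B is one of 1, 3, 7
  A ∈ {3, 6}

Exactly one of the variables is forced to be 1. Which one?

A and D between them cover only {3, 6} — a naked pair. Remove those values from B, C, E, F, H.
E's domain is down to {5}, so E = 5.
H must be 8 (only option left). Strike 8 from C, F.
F must be 7 (only option left). Eliminate 7 elsewhere: B, C.
So 1 goes to B.

B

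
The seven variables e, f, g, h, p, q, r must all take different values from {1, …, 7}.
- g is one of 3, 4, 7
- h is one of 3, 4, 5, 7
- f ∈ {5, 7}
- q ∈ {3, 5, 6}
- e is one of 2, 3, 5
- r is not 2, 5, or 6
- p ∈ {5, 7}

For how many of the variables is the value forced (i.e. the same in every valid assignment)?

Among the 7 variables, 1 fits only r (and all 7 values in {1, 2, 3, 4, 5, 6, 7} must be used), so r = 1.
Among the 6 still-open variables, 2 fits only e (and all 6 values in {2, 3, 4, 5, 6, 7} must be used), so e = 2.
The 5 still-open variables draw from only 5 values {3, 4, 5, 6, 7}, so each is used; only q can be 6, hence q = 6.
f and p between them cover only {5, 7} — a naked pair. Remove those values from g, h.
Determined: e=2, q=6, r=1. The other variables each still have more than one consistent value. That makes 3.

3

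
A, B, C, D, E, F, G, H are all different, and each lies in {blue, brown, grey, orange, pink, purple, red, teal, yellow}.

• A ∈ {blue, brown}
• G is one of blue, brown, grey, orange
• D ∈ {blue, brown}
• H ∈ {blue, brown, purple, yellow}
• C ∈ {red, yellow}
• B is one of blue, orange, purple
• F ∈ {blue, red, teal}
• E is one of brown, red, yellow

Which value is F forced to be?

teal

The 8 variables draw from only 8 values {blue, brown, grey, orange, purple, red, teal, yellow}, so each is used; only G can be grey, hence G = grey.
The 7 still-open variables draw from only 7 values {blue, brown, orange, purple, red, teal, yellow}, so each is used; only B can be orange, hence B = orange.
The 6 still-open variables together cover exactly {blue, brown, purple, red, teal, yellow} — 6 values for 6 variables — and purple appears only in H's list, so H = purple.
The 5 still-open variables draw from only 5 values {blue, brown, red, teal, yellow}, so each is used; only F can be teal, hence F = teal.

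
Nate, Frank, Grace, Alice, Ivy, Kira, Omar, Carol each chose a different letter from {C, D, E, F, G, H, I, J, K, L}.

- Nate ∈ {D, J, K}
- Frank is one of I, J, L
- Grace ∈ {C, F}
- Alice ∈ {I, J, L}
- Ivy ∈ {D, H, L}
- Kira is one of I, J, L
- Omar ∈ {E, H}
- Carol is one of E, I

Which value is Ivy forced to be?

The 3 variables Frank, Alice, Kira are confined to {I, J, L}, which locks those values in; drop them from Nate, Ivy, Carol.
Carol has just one choice, so Carol = E. Remove E from Omar.
Omar must be H (only option left). Strike H from Ivy.
So Ivy = D.

D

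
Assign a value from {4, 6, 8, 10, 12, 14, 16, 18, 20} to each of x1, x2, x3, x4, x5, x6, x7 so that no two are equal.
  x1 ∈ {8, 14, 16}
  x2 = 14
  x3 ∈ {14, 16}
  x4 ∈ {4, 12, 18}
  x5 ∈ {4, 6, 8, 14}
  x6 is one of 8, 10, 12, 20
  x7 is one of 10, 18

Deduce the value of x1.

8

x2 must be 14 (only option left). So x1, x3, x5 can't be 14.
x3 must be 16 (only option left). Remove 16 from x1.
So x1 = 8.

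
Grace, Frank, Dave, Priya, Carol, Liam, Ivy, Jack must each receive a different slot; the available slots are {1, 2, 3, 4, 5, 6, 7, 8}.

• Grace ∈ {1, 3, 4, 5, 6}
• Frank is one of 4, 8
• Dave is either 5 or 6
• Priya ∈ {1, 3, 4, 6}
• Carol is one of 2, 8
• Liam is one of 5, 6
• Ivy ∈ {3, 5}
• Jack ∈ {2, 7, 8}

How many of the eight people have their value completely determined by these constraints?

4

Among the 8 variables, 7 fits only Jack (and all 8 values in {1, 2, 3, 4, 5, 6, 7, 8} must be used), so Jack = 7.
The 7 still-open variables draw from only 7 values {1, 2, 3, 4, 5, 6, 8}, so each is used; only Carol can be 2, hence Carol = 2.
Among the 6 still-open variables, 8 fits only Frank (and all 6 values in {1, 3, 4, 5, 6, 8} must be used), so Frank = 8.
Dave and Liam share exactly the 2 values {5, 6}; by pigeonhole those values go to them, so strike 5, 6 from Grace, Priya, Ivy.
That leaves Ivy = 3. Remove 3 from Grace, Priya.
Determined: Frank=8, Carol=2, Ivy=3, Jack=7. The other people each still have more than one consistent value. That makes 4.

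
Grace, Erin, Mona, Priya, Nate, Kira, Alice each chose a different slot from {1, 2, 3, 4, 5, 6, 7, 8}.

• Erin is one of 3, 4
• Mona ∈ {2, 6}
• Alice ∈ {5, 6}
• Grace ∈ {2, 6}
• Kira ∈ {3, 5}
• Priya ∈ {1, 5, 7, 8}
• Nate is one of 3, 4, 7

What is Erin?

Grace and Mona between them cover only {2, 6} — a naked pair. Remove those values from Alice.
Alice's domain is down to {5}, so Alice = 5. Strike 5 from Priya, Kira.
Kira's domain is down to {3}, so Kira = 3. Strike 3 from Erin, Nate.
So Erin = 4.

4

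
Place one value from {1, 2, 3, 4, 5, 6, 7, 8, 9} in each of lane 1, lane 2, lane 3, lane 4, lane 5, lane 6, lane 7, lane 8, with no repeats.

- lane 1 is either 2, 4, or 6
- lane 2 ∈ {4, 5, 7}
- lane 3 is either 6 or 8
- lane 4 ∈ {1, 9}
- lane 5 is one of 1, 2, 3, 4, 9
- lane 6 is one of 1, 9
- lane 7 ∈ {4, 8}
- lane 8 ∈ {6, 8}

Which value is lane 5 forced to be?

The 2 variables lane 3 and lane 8 are confined to {6, 8}, which locks those values in; drop them from lane 1, lane 7.
That leaves lane 7 = 4. So lane 1, lane 2, lane 5 can't be 4.
lane 1 has just one choice, so lane 1 = 2. So lane 5 can't be 2.
lane 4 and lane 6 between them cover only {1, 9} — a naked pair. Remove those values from lane 5.
So lane 5 = 3.

3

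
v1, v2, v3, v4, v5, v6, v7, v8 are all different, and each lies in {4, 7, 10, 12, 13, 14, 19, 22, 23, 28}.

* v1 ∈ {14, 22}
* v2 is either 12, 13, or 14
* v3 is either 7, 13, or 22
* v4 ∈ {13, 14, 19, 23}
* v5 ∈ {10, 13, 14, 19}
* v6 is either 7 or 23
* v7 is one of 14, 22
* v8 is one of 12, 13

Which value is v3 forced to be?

7

Among the 8 variables, 10 fits only v5 (and all 8 values in {7, 10, 12, 13, 14, 19, 22, 23} must be used), so v5 = 10.
The 7 still-open variables draw from only 7 values {7, 12, 13, 14, 19, 22, 23}, so each is used; only v4 can be 19, hence v4 = 19.
The 6 still-open variables draw from only 6 values {7, 12, 13, 14, 22, 23}, so each is used; only v6 can be 23, hence v6 = 23.
The 5 still-open variables draw from only 5 values {7, 12, 13, 14, 22}, so each is used; only v3 can be 7, hence v3 = 7.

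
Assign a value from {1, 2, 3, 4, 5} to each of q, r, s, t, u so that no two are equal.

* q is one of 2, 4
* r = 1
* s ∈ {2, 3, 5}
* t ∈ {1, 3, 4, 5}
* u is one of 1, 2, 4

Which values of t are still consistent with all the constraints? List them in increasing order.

r must be 1 (only option left). Eliminate 1 elsewhere: t, u.
q and u between them cover only {2, 4} — a naked pair. Remove those values from s, t.
No further eliminations apply; t can still be any of 3, 5.

3, 5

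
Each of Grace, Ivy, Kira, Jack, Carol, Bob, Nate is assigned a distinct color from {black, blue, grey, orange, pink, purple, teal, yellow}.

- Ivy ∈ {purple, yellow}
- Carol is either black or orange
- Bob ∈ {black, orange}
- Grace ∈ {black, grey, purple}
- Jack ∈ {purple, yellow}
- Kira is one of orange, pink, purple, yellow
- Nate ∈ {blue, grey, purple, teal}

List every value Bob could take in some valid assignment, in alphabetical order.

Ivy and Jack share exactly the 2 values {purple, yellow}; by pigeonhole those values go to them, so strike purple, yellow from Grace, Kira, Nate.
The 2 variables Carol and Bob are confined to {black, orange}, which locks those values in; drop them from Grace, Kira.
Grace must be grey (only option left). Strike grey from Nate.
Kira has just one choice, so Kira = pink.
No further eliminations apply; Bob can still be any of black, orange.

black, orange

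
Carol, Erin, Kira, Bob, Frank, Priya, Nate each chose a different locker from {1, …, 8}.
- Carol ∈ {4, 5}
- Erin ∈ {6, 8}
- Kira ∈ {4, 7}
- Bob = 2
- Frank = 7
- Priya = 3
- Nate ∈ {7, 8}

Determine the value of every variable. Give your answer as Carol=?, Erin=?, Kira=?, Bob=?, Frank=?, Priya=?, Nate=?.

Bob's domain is down to {2}, so Bob = 2.
Frank must be 7 (only option left). Eliminate 7 elsewhere: Kira, Nate.
Priya has just one choice, so Priya = 3.
Nate's domain is down to {8}, so Nate = 8. Remove 8 from Erin.
Erin must be 6 (only option left).
That leaves Kira = 4. Eliminate 4 elsewhere: Carol.
Carol has just one choice, so Carol = 5.

Carol=5, Erin=6, Kira=4, Bob=2, Frank=7, Priya=3, Nate=8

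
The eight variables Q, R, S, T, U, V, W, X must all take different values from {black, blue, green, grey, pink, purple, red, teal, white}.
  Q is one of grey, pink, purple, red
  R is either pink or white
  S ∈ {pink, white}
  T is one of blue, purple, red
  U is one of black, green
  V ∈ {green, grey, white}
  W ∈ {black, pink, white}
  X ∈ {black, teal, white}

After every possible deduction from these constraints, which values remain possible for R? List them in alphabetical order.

pink, white

The 2 variables R and S are confined to {pink, white}, which locks those values in; drop them from Q, V, W, X.
W's domain is down to {black}, so W = black. So U, X can't be black.
X has just one choice, so X = teal.
That leaves U = green. Remove green from V.
V's domain is down to {grey}, so V = grey. Strike grey from Q.
No further eliminations apply; R can still be any of pink, white.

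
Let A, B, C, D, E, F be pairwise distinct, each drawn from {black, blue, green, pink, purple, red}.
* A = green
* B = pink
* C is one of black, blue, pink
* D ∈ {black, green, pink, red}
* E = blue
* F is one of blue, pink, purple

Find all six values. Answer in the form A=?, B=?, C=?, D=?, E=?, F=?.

A=green, B=pink, C=black, D=red, E=blue, F=purple

A has just one choice, so A = green. Strike green from D.
B has just one choice, so B = pink. Remove pink from C, D, F.
That leaves E = blue. So C, F can't be blue.
F must be purple (only option left).
C's domain is down to {black}, so C = black. So D can't be black.
D must be red (only option left).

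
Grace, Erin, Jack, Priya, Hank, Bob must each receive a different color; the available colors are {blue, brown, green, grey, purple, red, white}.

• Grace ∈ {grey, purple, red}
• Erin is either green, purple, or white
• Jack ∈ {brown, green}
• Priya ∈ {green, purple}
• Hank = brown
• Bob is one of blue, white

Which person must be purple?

Hank has just one choice, so Hank = brown. Strike brown from Jack.
That leaves Jack = green. Remove green from Erin, Priya.
So purple goes to Priya.

Priya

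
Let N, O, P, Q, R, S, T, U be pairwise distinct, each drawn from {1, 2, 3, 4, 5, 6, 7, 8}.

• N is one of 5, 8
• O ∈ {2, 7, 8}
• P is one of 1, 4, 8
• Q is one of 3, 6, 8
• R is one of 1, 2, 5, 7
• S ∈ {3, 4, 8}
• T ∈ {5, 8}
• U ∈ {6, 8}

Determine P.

1

The 2 variables N and T are confined to {5, 8}, which locks those values in; drop them from O, P, Q, R, S, U.
U has just one choice, so U = 6. So Q can't be 6.
Q's domain is down to {3}, so Q = 3. Strike 3 from S.
S's domain is down to {4}, so S = 4. So P can't be 4.
So P = 1.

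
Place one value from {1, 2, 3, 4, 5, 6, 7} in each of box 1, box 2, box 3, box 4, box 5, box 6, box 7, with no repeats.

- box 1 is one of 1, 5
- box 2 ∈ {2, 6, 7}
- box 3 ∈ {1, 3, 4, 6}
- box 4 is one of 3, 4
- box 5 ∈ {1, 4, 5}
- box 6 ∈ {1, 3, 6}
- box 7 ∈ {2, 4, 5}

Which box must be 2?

The 7 variables draw from only 7 values {1, 2, 3, 4, 5, 6, 7}, so each is used; only box 2 can be 7, hence box 2 = 7.
Among the 6 still-open variables, 2 fits only box 7 (and all 6 values in {1, 2, 3, 4, 5, 6} must be used), so box 7 = 2.

box 7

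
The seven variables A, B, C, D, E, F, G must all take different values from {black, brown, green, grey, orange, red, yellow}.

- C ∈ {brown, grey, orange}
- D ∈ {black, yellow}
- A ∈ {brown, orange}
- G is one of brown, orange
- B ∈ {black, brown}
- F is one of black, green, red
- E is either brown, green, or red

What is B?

The 7 variables together cover exactly {black, brown, green, grey, orange, red, yellow} — 7 values for 7 variables — and grey appears only in C's list, so C = grey.
The 6 still-open variables draw from only 6 values {black, brown, green, orange, red, yellow}, so each is used; only D can be yellow, hence D = yellow.
A and G between them cover only {brown, orange} — a naked pair. Remove those values from B, E.
So B = black.

black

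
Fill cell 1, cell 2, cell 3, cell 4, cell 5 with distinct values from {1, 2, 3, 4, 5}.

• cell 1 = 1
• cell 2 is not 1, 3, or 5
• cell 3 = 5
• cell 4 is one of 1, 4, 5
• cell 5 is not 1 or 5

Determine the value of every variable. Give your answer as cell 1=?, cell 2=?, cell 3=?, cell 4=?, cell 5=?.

cell 1=1, cell 2=2, cell 3=5, cell 4=4, cell 5=3

cell 1's domain is down to {1}, so cell 1 = 1. So cell 4 can't be 1.
cell 3's domain is down to {5}, so cell 3 = 5. Eliminate 5 elsewhere: cell 4.
That leaves cell 4 = 4. Eliminate 4 elsewhere: cell 2, cell 5.
cell 2 has just one choice, so cell 2 = 2. Strike 2 from cell 5.
cell 5 has just one choice, so cell 5 = 3.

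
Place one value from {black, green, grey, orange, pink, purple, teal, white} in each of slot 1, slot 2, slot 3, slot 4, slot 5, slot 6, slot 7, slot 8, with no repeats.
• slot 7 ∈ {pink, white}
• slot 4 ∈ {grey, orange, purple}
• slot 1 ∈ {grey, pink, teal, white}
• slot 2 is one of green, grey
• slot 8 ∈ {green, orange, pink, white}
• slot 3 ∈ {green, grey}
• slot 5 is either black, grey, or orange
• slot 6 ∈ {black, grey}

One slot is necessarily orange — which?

The 8 variables draw from only 8 values {black, green, grey, orange, pink, purple, teal, white}, so each is used; only slot 4 can be purple, hence slot 4 = purple.
The 7 still-open variables together cover exactly {black, green, grey, orange, pink, teal, white} — 7 values for 7 variables — and teal appears only in slot 1's list, so slot 1 = teal.
slot 2 and slot 3 between them cover only {green, grey} — a naked pair. Remove those values from slot 5, slot 6, slot 8.
slot 6 has just one choice, so slot 6 = black. So slot 5 can't be black.
So orange goes to slot 5.

slot 5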